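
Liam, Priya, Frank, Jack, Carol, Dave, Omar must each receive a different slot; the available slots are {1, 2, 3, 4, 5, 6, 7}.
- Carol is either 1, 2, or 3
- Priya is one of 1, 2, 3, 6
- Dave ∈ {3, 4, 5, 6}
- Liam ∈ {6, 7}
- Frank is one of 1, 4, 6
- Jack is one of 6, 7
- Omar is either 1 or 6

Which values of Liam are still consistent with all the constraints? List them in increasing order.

6, 7

The 7 variables draw from only 7 values {1, 2, 3, 4, 5, 6, 7}, so each is used; only Dave can be 5, hence Dave = 5.
Among the 6 still-open variables, 4 fits only Frank (and all 6 values in {1, 2, 3, 4, 6, 7} must be used), so Frank = 4.
Liam and Jack between them cover only {6, 7} — a naked pair. Remove those values from Priya, Omar.
Omar has just one choice, so Omar = 1. Remove 1 from Priya, Carol.
No further eliminations apply; Liam can still be any of 6, 7.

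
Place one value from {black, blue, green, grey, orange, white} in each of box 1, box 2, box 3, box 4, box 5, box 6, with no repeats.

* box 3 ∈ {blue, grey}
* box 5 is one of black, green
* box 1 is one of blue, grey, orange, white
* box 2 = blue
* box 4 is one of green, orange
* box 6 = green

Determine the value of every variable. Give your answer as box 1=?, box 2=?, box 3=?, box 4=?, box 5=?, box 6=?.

box 1=white, box 2=blue, box 3=grey, box 4=orange, box 5=black, box 6=green

box 2's domain is down to {blue}, so box 2 = blue. Strike blue from box 1, box 3.
box 3 must be grey (only option left). So box 1 can't be grey.
box 6 must be green (only option left). So box 4, box 5 can't be green.
box 4's domain is down to {orange}, so box 4 = orange. So box 1 can't be orange.
box 5 must be black (only option left).
That leaves box 1 = white.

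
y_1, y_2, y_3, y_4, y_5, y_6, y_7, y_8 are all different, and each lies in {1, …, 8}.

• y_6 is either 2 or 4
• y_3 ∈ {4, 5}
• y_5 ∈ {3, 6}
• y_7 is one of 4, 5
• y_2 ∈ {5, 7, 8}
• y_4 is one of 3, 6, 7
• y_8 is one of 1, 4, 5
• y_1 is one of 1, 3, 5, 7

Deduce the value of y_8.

Among the 8 variables, 2 fits only y_6 (and all 8 values in {1, 2, 3, 4, 5, 6, 7, 8} must be used), so y_6 = 2.
The 7 still-open variables together cover exactly {1, 3, 4, 5, 6, 7, 8} — 7 values for 7 variables — and 8 appears only in y_2's list, so y_2 = 8.
The 2 variables y_3 and y_7 are confined to {4, 5}, which locks those values in; drop them from y_1, y_8.
So y_8 = 1.

1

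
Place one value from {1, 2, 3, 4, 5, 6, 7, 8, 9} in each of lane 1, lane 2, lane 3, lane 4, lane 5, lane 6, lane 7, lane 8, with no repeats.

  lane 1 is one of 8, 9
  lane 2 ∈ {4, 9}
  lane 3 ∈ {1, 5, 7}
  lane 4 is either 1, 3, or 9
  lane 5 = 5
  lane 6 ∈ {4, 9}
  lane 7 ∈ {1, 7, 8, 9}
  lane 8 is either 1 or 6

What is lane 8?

lane 5 has just one choice, so lane 5 = 5. Strike 5 from lane 3.
Among the 7 still-open variables, 3 fits only lane 4 (and all 7 values in {1, 3, 4, 6, 7, 8, 9} must be used), so lane 4 = 3.
Among the 6 still-open variables, 6 fits only lane 8 (and all 6 values in {1, 4, 6, 7, 8, 9} must be used), so lane 8 = 6.

6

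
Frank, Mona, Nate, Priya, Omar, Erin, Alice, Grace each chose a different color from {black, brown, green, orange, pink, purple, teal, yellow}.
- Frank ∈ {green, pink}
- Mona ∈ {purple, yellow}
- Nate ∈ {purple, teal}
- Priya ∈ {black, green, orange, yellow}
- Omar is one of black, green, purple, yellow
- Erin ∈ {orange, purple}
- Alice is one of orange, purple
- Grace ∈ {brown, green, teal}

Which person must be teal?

Among the 8 variables, brown fits only Grace (and all 8 values in {black, brown, green, orange, pink, purple, teal, yellow} must be used), so Grace = brown.
The 7 still-open variables draw from only 7 values {black, green, orange, pink, purple, teal, yellow}, so each is used; only Frank can be pink, hence Frank = pink.
The 6 still-open variables draw from only 6 values {black, green, orange, purple, teal, yellow}, so each is used; only Nate can be teal, hence Nate = teal.

Nate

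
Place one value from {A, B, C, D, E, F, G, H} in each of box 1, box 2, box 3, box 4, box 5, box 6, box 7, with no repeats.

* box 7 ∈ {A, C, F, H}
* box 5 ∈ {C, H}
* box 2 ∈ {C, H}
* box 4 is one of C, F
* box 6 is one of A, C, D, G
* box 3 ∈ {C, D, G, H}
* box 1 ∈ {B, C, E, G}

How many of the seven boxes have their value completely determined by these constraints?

2

The 2 variables box 2 and box 5 are confined to {C, H}, which locks those values in; drop them from box 1, box 3, box 4, box 6, box 7.
box 4's domain is down to {F}, so box 4 = F. Strike F from box 7.
box 7 must be A (only option left). So box 6 can't be A.
box 3 and box 6 between them cover only {D, G} — a naked pair. Remove those values from box 1.
Determined: box 4=F, box 7=A. The other boxes each still have more than one consistent value. That makes 2.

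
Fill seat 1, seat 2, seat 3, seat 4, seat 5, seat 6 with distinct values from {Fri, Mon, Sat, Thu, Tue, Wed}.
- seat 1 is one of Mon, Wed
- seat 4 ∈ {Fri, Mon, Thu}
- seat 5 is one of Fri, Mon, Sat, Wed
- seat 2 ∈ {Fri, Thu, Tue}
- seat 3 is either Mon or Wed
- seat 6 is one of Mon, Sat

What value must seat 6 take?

The 6 variables together cover exactly {Fri, Mon, Sat, Thu, Tue, Wed} — 6 values for 6 variables — and Tue appears only in seat 2's list, so seat 2 = Tue.
The 5 still-open variables together cover exactly {Fri, Mon, Sat, Thu, Wed} — 5 values for 5 variables — and Thu appears only in seat 4's list, so seat 4 = Thu.
Among the 4 still-open variables, Fri fits only seat 5 (and all 4 values in {Fri, Mon, Sat, Wed} must be used), so seat 5 = Fri.
The 3 still-open variables draw from only 3 values {Mon, Sat, Wed}, so each is used; only seat 6 can be Sat, hence seat 6 = Sat.

Sat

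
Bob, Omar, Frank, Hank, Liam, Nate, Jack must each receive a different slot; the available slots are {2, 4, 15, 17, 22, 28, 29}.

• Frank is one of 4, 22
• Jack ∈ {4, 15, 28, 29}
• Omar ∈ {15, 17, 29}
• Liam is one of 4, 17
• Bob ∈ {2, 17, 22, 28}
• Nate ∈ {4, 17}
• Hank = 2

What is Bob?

28

Hank's domain is down to {2}, so Hank = 2. Eliminate 2 elsewhere: Bob.
The 2 variables Liam and Nate are confined to {4, 17}, which locks those values in; drop them from Bob, Omar, Frank, Jack.
Frank has just one choice, so Frank = 22. Eliminate 22 elsewhere: Bob.
So Bob = 28.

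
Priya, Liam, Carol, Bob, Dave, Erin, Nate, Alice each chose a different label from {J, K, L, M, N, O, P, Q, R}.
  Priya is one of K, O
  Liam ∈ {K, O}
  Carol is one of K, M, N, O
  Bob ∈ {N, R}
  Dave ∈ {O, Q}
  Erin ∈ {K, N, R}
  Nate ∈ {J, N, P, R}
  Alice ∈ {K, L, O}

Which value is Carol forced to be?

M

The 2 variables Priya and Liam are confined to {K, O}, which locks those values in; drop them from Carol, Dave, Erin, Alice.
Dave must be Q (only option left).
That leaves Alice = L.
The 2 variables Bob and Erin are confined to {N, R}, which locks those values in; drop them from Carol, Nate.
So Carol = M.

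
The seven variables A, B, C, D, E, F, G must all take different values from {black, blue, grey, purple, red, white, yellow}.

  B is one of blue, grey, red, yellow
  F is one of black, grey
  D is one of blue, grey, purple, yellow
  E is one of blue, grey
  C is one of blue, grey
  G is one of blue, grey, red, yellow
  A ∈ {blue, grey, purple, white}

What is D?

purple

The 7 variables draw from only 7 values {black, blue, grey, purple, red, white, yellow}, so each is used; only F can be black, hence F = black.
The 6 still-open variables draw from only 6 values {blue, grey, purple, red, white, yellow}, so each is used; only A can be white, hence A = white.
Among the 5 still-open variables, purple fits only D (and all 5 values in {blue, grey, purple, red, yellow} must be used), so D = purple.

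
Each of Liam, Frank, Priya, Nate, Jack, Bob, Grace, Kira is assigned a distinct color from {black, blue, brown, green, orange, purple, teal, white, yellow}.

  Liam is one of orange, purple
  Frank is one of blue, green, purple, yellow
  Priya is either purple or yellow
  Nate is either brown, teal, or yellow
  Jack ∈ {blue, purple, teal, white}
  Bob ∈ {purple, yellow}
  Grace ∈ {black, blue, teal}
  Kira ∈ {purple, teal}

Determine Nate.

brown

Priya and Bob share exactly the 2 values {purple, yellow}; by pigeonhole those values go to them, so strike purple, yellow from Liam, Frank, Nate, Jack, Kira.
That leaves Liam = orange.
Kira has just one choice, so Kira = teal. Remove teal from Nate, Jack, Grace.
So Nate = brown.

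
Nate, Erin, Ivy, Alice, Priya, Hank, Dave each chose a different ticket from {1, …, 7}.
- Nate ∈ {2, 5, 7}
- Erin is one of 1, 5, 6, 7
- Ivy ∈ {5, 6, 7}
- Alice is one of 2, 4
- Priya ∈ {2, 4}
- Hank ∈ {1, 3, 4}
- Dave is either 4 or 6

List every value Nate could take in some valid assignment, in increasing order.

5, 7

The 7 variables together cover exactly {1, 2, 3, 4, 5, 6, 7} — 7 values for 7 variables — and 3 appears only in Hank's list, so Hank = 3.
Among the 6 still-open variables, 1 fits only Erin (and all 6 values in {1, 2, 4, 5, 6, 7} must be used), so Erin = 1.
The 2 variables Alice and Priya are confined to {2, 4}, which locks those values in; drop them from Nate, Dave.
Dave has just one choice, so Dave = 6. Eliminate 6 elsewhere: Ivy.
No further eliminations apply; Nate can still be any of 5, 7.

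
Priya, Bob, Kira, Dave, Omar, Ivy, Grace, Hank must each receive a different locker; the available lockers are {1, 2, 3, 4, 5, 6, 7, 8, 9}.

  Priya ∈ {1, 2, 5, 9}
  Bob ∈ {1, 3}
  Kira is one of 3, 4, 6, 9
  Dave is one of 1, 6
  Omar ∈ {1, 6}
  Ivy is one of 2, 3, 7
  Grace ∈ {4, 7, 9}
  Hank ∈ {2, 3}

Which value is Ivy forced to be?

7

Among the 8 variables, 5 fits only Priya (and all 8 values in {1, 2, 3, 4, 5, 6, 7, 9} must be used), so Priya = 5.
Dave and Omar share exactly the 2 values {1, 6}; by pigeonhole those values go to them, so strike 1, 6 from Bob, Kira.
Bob must be 3 (only option left). Eliminate 3 elsewhere: Kira, Ivy, Hank.
That leaves Hank = 2. Eliminate 2 elsewhere: Ivy.
So Ivy = 7.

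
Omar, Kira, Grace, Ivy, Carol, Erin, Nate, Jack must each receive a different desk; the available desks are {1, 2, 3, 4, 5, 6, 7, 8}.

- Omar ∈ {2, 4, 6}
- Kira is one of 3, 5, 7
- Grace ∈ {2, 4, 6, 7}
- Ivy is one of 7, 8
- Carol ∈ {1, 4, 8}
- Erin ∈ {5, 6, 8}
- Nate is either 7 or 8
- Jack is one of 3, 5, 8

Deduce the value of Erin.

6

Among the 8 variables, 1 fits only Carol (and all 8 values in {1, 2, 3, 4, 5, 6, 7, 8} must be used), so Carol = 1.
The 2 variables Ivy and Nate are confined to {7, 8}, which locks those values in; drop them from Kira, Grace, Erin, Jack.
The 2 variables Kira and Jack are confined to {3, 5}, which locks those values in; drop them from Erin.
So Erin = 6.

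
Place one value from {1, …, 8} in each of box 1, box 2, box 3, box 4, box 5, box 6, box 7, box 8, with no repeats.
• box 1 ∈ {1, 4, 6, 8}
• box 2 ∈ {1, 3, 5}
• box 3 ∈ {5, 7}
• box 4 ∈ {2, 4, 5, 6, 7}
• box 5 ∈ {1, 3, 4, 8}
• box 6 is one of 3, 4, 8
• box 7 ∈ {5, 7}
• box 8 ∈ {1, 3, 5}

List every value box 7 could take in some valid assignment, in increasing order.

5, 7

The 8 variables draw from only 8 values {1, 2, 3, 4, 5, 6, 7, 8}, so each is used; only box 4 can be 2, hence box 4 = 2.
The 7 still-open variables draw from only 7 values {1, 3, 4, 5, 6, 7, 8}, so each is used; only box 1 can be 6, hence box 1 = 6.
box 3 and box 7 between them cover only {5, 7} — a naked pair. Remove those values from box 2, box 8.
box 2 and box 8 between them cover only {1, 3} — a naked pair. Remove those values from box 5, box 6.
No further eliminations apply; box 7 can still be any of 5, 7.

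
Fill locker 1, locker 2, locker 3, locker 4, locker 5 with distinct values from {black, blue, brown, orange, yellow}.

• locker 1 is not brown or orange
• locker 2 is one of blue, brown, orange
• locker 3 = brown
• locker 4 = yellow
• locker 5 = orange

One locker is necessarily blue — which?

locker 2

locker 3 must be brown (only option left). Eliminate brown elsewhere: locker 2.
locker 4 has just one choice, so locker 4 = yellow. Eliminate yellow elsewhere: locker 1.
locker 5's domain is down to {orange}, so locker 5 = orange. Remove orange from locker 2.
So blue goes to locker 2.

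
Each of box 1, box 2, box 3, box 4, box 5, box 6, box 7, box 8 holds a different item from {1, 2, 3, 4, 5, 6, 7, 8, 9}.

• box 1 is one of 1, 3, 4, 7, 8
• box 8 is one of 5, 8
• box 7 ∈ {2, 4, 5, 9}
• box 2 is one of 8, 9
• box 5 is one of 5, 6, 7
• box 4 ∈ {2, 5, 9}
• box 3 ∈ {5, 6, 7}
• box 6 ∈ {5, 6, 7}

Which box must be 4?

box 7

The 3 variables box 3, box 5, box 6 are confined to {5, 6, 7}, which locks those values in; drop them from box 1, box 4, box 7, box 8.
That leaves box 8 = 8. Remove 8 from box 1, box 2.
box 2's domain is down to {9}, so box 2 = 9. Remove 9 from box 4, box 7.
box 4 has just one choice, so box 4 = 2. So box 7 can't be 2.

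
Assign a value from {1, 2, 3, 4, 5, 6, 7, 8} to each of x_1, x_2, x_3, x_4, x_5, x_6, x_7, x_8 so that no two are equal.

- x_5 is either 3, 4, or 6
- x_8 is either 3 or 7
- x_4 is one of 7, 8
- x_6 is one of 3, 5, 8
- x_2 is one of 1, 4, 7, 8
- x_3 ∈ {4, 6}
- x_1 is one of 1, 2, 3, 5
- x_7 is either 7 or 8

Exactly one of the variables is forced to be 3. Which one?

x_8

The 8 variables together cover exactly {1, 2, 3, 4, 5, 6, 7, 8} — 8 values for 8 variables — and 2 appears only in x_1's list, so x_1 = 2.
The 7 still-open variables draw from only 7 values {1, 3, 4, 5, 6, 7, 8}, so each is used; only x_2 can be 1, hence x_2 = 1.
Among the 6 still-open variables, 5 fits only x_6 (and all 6 values in {3, 4, 5, 6, 7, 8} must be used), so x_6 = 5.
x_4 and x_7 share exactly the 2 values {7, 8}; by pigeonhole those values go to them, so strike 7, 8 from x_8.
So 3 goes to x_8.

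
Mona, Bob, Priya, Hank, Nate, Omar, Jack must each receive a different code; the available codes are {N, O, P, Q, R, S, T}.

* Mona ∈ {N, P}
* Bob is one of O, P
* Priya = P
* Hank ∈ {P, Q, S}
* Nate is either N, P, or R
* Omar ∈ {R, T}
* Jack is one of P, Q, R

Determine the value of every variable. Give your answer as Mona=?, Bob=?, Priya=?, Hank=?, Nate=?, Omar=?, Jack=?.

Mona=N, Bob=O, Priya=P, Hank=S, Nate=R, Omar=T, Jack=Q

Priya must be P (only option left). So Mona, Bob, Hank, Nate, Jack can't be P.
That leaves Mona = N. So Nate can't be N.
That leaves Bob = O.
Nate must be R (only option left). Remove R from Omar, Jack.
That leaves Omar = T.
Jack's domain is down to {Q}, so Jack = Q. Eliminate Q elsewhere: Hank.
Hank must be S (only option left).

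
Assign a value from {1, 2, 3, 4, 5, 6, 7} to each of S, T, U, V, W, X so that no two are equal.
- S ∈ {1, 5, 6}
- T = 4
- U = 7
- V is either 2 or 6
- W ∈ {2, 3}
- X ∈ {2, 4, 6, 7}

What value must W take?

3

T's domain is down to {4}, so T = 4. Eliminate 4 elsewhere: X.
U must be 7 (only option left). So X can't be 7.
V and X between them cover only {2, 6} — a naked pair. Remove those values from S, W.
So W = 3.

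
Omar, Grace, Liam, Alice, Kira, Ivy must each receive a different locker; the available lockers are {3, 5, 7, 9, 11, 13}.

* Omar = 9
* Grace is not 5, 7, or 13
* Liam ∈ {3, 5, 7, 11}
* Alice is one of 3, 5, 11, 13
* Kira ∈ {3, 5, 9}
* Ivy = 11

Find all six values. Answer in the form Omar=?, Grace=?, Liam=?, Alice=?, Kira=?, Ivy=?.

Omar=9, Grace=3, Liam=7, Alice=13, Kira=5, Ivy=11

Omar's domain is down to {9}, so Omar = 9. Eliminate 9 elsewhere: Grace, Kira.
Ivy has just one choice, so Ivy = 11. So Grace, Liam, Alice can't be 11.
Grace has just one choice, so Grace = 3. Strike 3 from Liam, Alice, Kira.
That leaves Kira = 5. So Liam, Alice can't be 5.
Liam must be 7 (only option left).
That leaves Alice = 13.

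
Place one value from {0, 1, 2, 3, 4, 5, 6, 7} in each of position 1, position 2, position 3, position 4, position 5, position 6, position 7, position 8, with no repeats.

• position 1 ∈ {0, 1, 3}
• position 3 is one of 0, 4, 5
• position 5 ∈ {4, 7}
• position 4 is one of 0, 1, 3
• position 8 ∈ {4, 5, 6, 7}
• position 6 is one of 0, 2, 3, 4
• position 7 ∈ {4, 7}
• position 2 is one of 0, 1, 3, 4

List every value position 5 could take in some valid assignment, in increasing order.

4, 7

The 8 variables draw from only 8 values {0, 1, 2, 3, 4, 5, 6, 7}, so each is used; only position 6 can be 2, hence position 6 = 2.
Among the 7 still-open variables, 6 fits only position 8 (and all 7 values in {0, 1, 3, 4, 5, 6, 7} must be used), so position 8 = 6.
The 6 still-open variables draw from only 6 values {0, 1, 3, 4, 5, 7}, so each is used; only position 3 can be 5, hence position 3 = 5.
position 5 and position 7 share exactly the 2 values {4, 7}; by pigeonhole those values go to them, so strike 4, 7 from position 2.
No further eliminations apply; position 5 can still be any of 4, 7.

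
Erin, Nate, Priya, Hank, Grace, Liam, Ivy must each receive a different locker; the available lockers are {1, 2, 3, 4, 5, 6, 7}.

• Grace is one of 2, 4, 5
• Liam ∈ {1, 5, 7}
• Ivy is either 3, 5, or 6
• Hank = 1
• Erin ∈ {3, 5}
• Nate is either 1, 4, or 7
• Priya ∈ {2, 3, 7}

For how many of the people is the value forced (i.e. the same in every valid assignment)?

Hank must be 1 (only option left). Remove 1 from Nate, Liam.
The 6 still-open variables together cover exactly {2, 3, 4, 5, 6, 7} — 6 values for 6 variables — and 6 appears only in Ivy's list, so Ivy = 6.
Determined: Hank=1, Ivy=6. The other people each still have more than one consistent value. That makes 2.

2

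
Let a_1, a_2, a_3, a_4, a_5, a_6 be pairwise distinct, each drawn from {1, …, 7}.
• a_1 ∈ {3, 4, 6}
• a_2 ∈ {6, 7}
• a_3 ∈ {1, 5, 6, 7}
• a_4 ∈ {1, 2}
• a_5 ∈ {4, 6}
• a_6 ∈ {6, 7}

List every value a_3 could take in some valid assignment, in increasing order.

1, 5

a_2 and a_6 share exactly the 2 values {6, 7}; by pigeonhole those values go to them, so strike 6, 7 from a_1, a_3, a_5.
a_5 has just one choice, so a_5 = 4. Strike 4 from a_1.
a_1 has just one choice, so a_1 = 3.
No further eliminations apply; a_3 can still be any of 1, 5.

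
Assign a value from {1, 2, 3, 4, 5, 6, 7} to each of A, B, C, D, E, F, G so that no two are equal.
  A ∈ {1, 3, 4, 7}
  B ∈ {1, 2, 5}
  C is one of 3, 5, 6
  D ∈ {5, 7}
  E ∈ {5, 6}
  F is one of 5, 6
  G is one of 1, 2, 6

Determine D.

7

The 7 variables together cover exactly {1, 2, 3, 4, 5, 6, 7} — 7 values for 7 variables — and 4 appears only in A's list, so A = 4.
Among the 6 still-open variables, 3 fits only C (and all 6 values in {1, 2, 3, 5, 6, 7} must be used), so C = 3.
The 5 still-open variables together cover exactly {1, 2, 5, 6, 7} — 5 values for 5 variables — and 7 appears only in D's list, so D = 7.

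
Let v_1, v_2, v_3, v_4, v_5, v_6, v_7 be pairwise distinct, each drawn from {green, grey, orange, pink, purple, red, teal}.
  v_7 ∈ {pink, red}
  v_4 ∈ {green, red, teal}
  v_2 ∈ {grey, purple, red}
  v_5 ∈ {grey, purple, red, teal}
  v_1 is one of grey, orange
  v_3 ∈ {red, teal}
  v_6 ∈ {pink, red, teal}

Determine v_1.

The 7 variables draw from only 7 values {green, grey, orange, pink, purple, red, teal}, so each is used; only v_4 can be green, hence v_4 = green.
The 6 still-open variables draw from only 6 values {grey, orange, pink, purple, red, teal}, so each is used; only v_1 can be orange, hence v_1 = orange.

orange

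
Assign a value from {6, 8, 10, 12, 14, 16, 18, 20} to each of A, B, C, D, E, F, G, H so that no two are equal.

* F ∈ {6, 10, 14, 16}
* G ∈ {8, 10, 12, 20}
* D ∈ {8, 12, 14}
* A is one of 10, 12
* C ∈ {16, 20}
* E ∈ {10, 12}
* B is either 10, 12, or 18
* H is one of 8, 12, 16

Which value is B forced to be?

18

Among the 8 variables, 6 fits only F (and all 8 values in {6, 8, 10, 12, 14, 16, 18, 20} must be used), so F = 6.
Among the 7 still-open variables, 14 fits only D (and all 7 values in {8, 10, 12, 14, 16, 18, 20} must be used), so D = 14.
Among the 6 still-open variables, 18 fits only B (and all 6 values in {8, 10, 12, 16, 18, 20} must be used), so B = 18.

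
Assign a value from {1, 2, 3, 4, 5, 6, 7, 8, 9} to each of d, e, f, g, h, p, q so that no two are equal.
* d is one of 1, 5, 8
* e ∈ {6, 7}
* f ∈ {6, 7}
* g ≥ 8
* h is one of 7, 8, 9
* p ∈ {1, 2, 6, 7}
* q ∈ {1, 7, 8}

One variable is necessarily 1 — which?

Among the 7 variables, 2 fits only p (and all 7 values in {1, 2, 5, 6, 7, 8, 9} must be used), so p = 2.
Among the 6 still-open variables, 5 fits only d (and all 6 values in {1, 5, 6, 7, 8, 9} must be used), so d = 5.
The 5 still-open variables draw from only 5 values {1, 6, 7, 8, 9}, so each is used; only q can be 1, hence q = 1.

q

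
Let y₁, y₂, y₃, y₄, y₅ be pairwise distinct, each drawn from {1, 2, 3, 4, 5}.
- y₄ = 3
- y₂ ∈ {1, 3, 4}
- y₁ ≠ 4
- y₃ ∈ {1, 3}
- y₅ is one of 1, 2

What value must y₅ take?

y₄ has just one choice, so y₄ = 3. Eliminate 3 elsewhere: y₁, y₂, y₃.
That leaves y₃ = 1. Remove 1 from y₁, y₂, y₅.
So y₅ = 2.

2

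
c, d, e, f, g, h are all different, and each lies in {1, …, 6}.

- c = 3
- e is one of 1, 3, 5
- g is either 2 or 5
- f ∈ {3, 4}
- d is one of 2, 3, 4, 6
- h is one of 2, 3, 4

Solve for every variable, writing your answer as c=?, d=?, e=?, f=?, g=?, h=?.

c=3, d=6, e=1, f=4, g=5, h=2

c must be 3 (only option left). So d, e, f, h can't be 3.
That leaves f = 4. Eliminate 4 elsewhere: d, h.
That leaves h = 2. Strike 2 from d, g.
d's domain is down to {6}, so d = 6.
g has just one choice, so g = 5. Eliminate 5 elsewhere: e.
That leaves e = 1.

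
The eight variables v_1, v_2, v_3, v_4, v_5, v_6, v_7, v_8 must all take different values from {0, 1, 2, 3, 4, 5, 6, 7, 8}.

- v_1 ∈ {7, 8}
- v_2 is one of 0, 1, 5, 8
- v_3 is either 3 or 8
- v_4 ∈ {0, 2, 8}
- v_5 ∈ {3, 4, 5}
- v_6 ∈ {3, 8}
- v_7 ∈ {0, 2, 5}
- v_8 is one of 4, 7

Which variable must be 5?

v_5

The 8 variables together cover exactly {0, 1, 2, 3, 4, 5, 7, 8} — 8 values for 8 variables — and 1 appears only in v_2's list, so v_2 = 1.
The 2 variables v_3 and v_6 are confined to {3, 8}, which locks those values in; drop them from v_1, v_4, v_5.
v_1's domain is down to {7}, so v_1 = 7. Remove 7 from v_8.
v_8 must be 4 (only option left). Remove 4 from v_5.
So 5 goes to v_5.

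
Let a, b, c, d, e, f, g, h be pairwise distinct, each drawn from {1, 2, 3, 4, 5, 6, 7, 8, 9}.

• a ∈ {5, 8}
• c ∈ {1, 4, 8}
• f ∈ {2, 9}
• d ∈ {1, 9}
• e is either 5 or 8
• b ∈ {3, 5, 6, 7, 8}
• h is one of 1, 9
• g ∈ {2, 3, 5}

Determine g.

a and e share exactly the 2 values {5, 8}; by pigeonhole those values go to them, so strike 5, 8 from b, c, g.
d and h share exactly the 2 values {1, 9}; by pigeonhole those values go to them, so strike 1, 9 from c, f.
c's domain is down to {4}, so c = 4.
f has just one choice, so f = 2. Strike 2 from g.
So g = 3.

3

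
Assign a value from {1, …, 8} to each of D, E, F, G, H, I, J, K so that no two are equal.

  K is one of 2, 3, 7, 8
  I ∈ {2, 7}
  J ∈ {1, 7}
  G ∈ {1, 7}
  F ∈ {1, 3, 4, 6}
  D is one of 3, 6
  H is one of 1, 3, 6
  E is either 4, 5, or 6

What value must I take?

The 8 variables draw from only 8 values {1, 2, 3, 4, 5, 6, 7, 8}, so each is used; only E can be 5, hence E = 5.
The 7 still-open variables together cover exactly {1, 2, 3, 4, 6, 7, 8} — 7 values for 7 variables — and 4 appears only in F's list, so F = 4.
The 6 still-open variables draw from only 6 values {1, 2, 3, 6, 7, 8}, so each is used; only K can be 8, hence K = 8.
The 5 still-open variables draw from only 5 values {1, 2, 3, 6, 7}, so each is used; only I can be 2, hence I = 2.

2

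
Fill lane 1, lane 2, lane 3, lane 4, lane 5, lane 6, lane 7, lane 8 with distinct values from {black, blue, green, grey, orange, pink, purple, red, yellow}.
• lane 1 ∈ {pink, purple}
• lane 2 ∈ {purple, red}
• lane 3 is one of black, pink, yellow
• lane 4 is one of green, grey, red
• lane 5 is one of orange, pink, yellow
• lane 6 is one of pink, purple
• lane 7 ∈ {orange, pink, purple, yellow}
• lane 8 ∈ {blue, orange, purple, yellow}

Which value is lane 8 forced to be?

blue

lane 1 and lane 6 between them cover only {pink, purple} — a naked pair. Remove those values from lane 2, lane 3, lane 5, lane 7, lane 8.
lane 2 must be red (only option left). Strike red from lane 4.
The 2 variables lane 5 and lane 7 are confined to {orange, yellow}, which locks those values in; drop them from lane 3, lane 8.
So lane 8 = blue.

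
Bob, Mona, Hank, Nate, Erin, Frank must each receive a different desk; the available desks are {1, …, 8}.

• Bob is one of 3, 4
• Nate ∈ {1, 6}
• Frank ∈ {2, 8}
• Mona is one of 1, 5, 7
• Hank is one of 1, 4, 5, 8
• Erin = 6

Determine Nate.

Erin has just one choice, so Erin = 6. So Nate can't be 6.
So Nate = 1.

1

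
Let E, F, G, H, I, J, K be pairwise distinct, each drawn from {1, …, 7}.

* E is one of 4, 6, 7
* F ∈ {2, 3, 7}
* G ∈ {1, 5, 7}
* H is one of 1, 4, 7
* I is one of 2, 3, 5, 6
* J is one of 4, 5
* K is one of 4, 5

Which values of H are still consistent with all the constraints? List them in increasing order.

The 2 variables J and K are confined to {4, 5}, which locks those values in; drop them from E, G, H, I.
G and H share exactly the 2 values {1, 7}; by pigeonhole those values go to them, so strike 1, 7 from E, F.
E must be 6 (only option left). Strike 6 from I.
No further eliminations apply; H can still be any of 1, 7.

1, 7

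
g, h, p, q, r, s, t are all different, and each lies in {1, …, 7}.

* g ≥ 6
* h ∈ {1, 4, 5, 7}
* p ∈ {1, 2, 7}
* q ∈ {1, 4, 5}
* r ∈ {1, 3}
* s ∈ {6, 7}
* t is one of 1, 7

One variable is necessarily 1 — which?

The 7 variables draw from only 7 values {1, 2, 3, 4, 5, 6, 7}, so each is used; only p can be 2, hence p = 2.
The 6 still-open variables together cover exactly {1, 3, 4, 5, 6, 7} — 6 values for 6 variables — and 3 appears only in r's list, so r = 3.
The 2 variables g and s are confined to {6, 7}, which locks those values in; drop them from h, t.
So 1 goes to t.

t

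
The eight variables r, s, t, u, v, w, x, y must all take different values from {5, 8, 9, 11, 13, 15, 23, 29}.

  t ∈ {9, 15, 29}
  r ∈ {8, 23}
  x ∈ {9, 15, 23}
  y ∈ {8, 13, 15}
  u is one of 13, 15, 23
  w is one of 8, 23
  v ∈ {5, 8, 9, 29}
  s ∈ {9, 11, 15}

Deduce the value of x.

The 8 variables draw from only 8 values {5, 8, 9, 11, 13, 15, 23, 29}, so each is used; only v can be 5, hence v = 5.
Among the 7 still-open variables, 11 fits only s (and all 7 values in {8, 9, 11, 13, 15, 23, 29} must be used), so s = 11.
Among the 6 still-open variables, 29 fits only t (and all 6 values in {8, 9, 13, 15, 23, 29} must be used), so t = 29.
Among the 5 still-open variables, 9 fits only x (and all 5 values in {8, 9, 13, 15, 23} must be used), so x = 9.

9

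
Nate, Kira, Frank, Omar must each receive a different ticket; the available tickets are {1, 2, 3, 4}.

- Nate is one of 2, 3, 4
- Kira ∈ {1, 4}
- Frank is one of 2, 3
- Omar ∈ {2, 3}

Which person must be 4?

Among the 4 variables, 1 fits only Kira (and all 4 values in {1, 2, 3, 4} must be used), so Kira = 1.
Among the 3 still-open variables, 4 fits only Nate (and all 3 values in {2, 3, 4} must be used), so Nate = 4.

Nate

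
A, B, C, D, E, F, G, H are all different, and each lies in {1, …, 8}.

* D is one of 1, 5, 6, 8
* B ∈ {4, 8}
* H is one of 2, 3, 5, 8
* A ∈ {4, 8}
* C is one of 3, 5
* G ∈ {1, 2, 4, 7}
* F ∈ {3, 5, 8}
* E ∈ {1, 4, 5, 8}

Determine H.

The 8 variables draw from only 8 values {1, 2, 3, 4, 5, 6, 7, 8}, so each is used; only D can be 6, hence D = 6.
The 7 still-open variables together cover exactly {1, 2, 3, 4, 5, 7, 8} — 7 values for 7 variables — and 7 appears only in G's list, so G = 7.
Among the 6 still-open variables, 1 fits only E (and all 6 values in {1, 2, 3, 4, 5, 8} must be used), so E = 1.
The 5 still-open variables together cover exactly {2, 3, 4, 5, 8} — 5 values for 5 variables — and 2 appears only in H's list, so H = 2.

2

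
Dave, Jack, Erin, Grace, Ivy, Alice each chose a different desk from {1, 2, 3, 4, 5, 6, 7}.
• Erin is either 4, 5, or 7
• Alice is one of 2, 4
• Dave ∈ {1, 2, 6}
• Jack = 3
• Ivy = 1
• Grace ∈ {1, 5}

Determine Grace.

5

Jack has just one choice, so Jack = 3.
That leaves Ivy = 1. Remove 1 from Dave, Grace.
So Grace = 5.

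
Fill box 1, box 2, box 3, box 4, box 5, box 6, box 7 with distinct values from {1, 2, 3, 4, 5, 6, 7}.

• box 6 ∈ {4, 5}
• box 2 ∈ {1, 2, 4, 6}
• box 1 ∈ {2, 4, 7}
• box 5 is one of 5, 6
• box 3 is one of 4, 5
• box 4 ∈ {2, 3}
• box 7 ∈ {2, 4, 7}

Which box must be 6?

box 5

The 7 variables together cover exactly {1, 2, 3, 4, 5, 6, 7} — 7 values for 7 variables — and 1 appears only in box 2's list, so box 2 = 1.
The 6 still-open variables together cover exactly {2, 3, 4, 5, 6, 7} — 6 values for 6 variables — and 3 appears only in box 4's list, so box 4 = 3.
Among the 5 still-open variables, 6 fits only box 5 (and all 5 values in {2, 4, 5, 6, 7} must be used), so box 5 = 6.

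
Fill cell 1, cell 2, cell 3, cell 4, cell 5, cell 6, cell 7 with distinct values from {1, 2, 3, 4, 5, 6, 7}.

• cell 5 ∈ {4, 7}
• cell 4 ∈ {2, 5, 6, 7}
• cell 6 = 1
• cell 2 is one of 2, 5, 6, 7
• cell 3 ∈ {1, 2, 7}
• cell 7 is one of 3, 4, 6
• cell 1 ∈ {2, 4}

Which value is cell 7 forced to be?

cell 6's domain is down to {1}, so cell 6 = 1. So cell 3 can't be 1.
The 6 still-open variables together cover exactly {2, 3, 4, 5, 6, 7} — 6 values for 6 variables — and 3 appears only in cell 7's list, so cell 7 = 3.

3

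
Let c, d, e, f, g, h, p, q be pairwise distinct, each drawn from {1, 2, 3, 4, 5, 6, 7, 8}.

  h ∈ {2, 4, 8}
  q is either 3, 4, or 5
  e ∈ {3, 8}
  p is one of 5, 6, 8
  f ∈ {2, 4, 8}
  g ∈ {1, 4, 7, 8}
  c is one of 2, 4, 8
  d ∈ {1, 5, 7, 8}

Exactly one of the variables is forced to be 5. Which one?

The 8 variables together cover exactly {1, 2, 3, 4, 5, 6, 7, 8} — 8 values for 8 variables — and 6 appears only in p's list, so p = 6.
c, f, h share exactly the 3 values {2, 4, 8}; by pigeonhole those values go to them, so strike 2, 4, 8 from d, e, g, q.
e has just one choice, so e = 3. So q can't be 3.
So 5 goes to q.

q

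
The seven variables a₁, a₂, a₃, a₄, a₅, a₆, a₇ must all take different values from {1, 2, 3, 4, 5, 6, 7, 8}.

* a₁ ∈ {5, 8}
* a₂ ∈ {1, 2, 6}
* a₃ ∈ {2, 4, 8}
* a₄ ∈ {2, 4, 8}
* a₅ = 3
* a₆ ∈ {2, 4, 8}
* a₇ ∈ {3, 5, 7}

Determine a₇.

a₅'s domain is down to {3}, so a₅ = 3. Remove 3 from a₇.
The 3 variables a₃, a₄, a₆ are confined to {2, 4, 8}, which locks those values in; drop them from a₁, a₂.
That leaves a₁ = 5. Remove 5 from a₇.
So a₇ = 7.

7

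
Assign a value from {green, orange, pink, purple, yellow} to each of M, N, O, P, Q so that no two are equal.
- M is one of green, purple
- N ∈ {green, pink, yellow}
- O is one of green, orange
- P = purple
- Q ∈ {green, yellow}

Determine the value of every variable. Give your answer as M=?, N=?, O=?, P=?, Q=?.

M=green, N=pink, O=orange, P=purple, Q=yellow

P's domain is down to {purple}, so P = purple. Eliminate purple elsewhere: M.
That leaves M = green. Remove green from N, O, Q.
O's domain is down to {orange}, so O = orange.
Q's domain is down to {yellow}, so Q = yellow. Eliminate yellow elsewhere: N.
N has just one choice, so N = pink.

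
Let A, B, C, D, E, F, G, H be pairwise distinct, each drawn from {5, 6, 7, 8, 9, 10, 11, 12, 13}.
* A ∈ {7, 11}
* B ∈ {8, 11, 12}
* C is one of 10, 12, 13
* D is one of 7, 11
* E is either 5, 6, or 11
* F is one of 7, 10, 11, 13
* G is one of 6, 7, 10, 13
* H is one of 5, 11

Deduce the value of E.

6

The 8 variables draw from only 8 values {5, 6, 7, 8, 10, 11, 12, 13}, so each is used; only B can be 8, hence B = 8.
The 7 still-open variables together cover exactly {5, 6, 7, 10, 11, 12, 13} — 7 values for 7 variables — and 12 appears only in C's list, so C = 12.
A and D share exactly the 2 values {7, 11}; by pigeonhole those values go to them, so strike 7, 11 from E, F, G, H.
H has just one choice, so H = 5. So E can't be 5.
So E = 6.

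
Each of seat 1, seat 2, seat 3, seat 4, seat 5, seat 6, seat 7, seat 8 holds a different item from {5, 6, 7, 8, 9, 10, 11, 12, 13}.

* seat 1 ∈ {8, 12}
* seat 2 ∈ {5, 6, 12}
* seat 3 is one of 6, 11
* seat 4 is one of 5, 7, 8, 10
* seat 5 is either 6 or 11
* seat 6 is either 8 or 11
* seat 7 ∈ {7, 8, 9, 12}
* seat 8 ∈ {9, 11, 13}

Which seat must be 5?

seat 3 and seat 5 share exactly the 2 values {6, 11}; by pigeonhole those values go to them, so strike 6, 11 from seat 2, seat 6, seat 8.
seat 6's domain is down to {8}, so seat 6 = 8. Remove 8 from seat 1, seat 4, seat 7.
seat 1 has just one choice, so seat 1 = 12. Eliminate 12 elsewhere: seat 2, seat 7.
So 5 goes to seat 2.

seat 2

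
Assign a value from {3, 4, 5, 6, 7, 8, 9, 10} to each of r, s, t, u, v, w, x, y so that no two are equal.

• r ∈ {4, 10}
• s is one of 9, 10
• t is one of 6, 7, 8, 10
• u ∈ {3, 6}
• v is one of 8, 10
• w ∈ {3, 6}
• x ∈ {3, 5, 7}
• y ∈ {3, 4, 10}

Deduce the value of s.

The 8 variables together cover exactly {3, 4, 5, 6, 7, 8, 9, 10} — 8 values for 8 variables — and 5 appears only in x's list, so x = 5.
The 7 still-open variables together cover exactly {3, 4, 6, 7, 8, 9, 10} — 7 values for 7 variables — and 7 appears only in t's list, so t = 7.
The 6 still-open variables together cover exactly {3, 4, 6, 8, 9, 10} — 6 values for 6 variables — and 8 appears only in v's list, so v = 8.
The 5 still-open variables draw from only 5 values {3, 4, 6, 9, 10}, so each is used; only s can be 9, hence s = 9.

9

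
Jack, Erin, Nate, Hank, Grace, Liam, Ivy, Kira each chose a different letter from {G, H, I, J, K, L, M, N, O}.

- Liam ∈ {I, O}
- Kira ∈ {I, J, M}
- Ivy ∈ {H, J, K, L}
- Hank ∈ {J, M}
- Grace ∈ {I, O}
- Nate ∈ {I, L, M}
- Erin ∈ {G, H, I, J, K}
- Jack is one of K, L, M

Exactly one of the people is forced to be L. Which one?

Nate

Among the 8 variables, G fits only Erin (and all 8 values in {G, H, I, J, K, L, M, O} must be used), so Erin = G.
The 7 still-open variables together cover exactly {H, I, J, K, L, M, O} — 7 values for 7 variables — and H appears only in Ivy's list, so Ivy = H.
The 6 still-open variables draw from only 6 values {I, J, K, L, M, O}, so each is used; only Jack can be K, hence Jack = K.
The 5 still-open variables together cover exactly {I, J, L, M, O} — 5 values for 5 variables — and L appears only in Nate's list, so Nate = L.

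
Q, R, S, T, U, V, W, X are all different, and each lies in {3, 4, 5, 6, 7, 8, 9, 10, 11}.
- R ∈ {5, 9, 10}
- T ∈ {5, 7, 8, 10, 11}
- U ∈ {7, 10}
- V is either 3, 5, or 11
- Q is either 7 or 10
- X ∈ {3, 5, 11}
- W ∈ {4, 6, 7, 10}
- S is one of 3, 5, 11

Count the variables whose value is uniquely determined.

Q and U between them cover only {7, 10} — a naked pair. Remove those values from R, T, W.
The 3 variables S, V, X are confined to {3, 5, 11}, which locks those values in; drop them from R, T.
That leaves R = 9.
T's domain is down to {8}, so T = 8.
Determined: R=9, T=8. The other variables each still have more than one consistent value. That makes 2.

2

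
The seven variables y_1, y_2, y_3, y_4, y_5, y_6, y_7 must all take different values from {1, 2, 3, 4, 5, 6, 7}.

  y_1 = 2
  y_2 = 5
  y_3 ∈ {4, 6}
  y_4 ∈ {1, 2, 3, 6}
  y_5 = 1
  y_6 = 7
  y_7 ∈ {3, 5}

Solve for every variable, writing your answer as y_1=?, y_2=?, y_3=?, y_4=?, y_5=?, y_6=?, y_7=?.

y_1=2, y_2=5, y_3=4, y_4=6, y_5=1, y_6=7, y_7=3

y_1's domain is down to {2}, so y_1 = 2. Strike 2 from y_4.
y_2's domain is down to {5}, so y_2 = 5. Remove 5 from y_7.
That leaves y_5 = 1. Strike 1 from y_4.
y_6's domain is down to {7}, so y_6 = 7.
y_7 has just one choice, so y_7 = 3. Remove 3 from y_4.
y_4 has just one choice, so y_4 = 6. Eliminate 6 elsewhere: y_3.
y_3 has just one choice, so y_3 = 4.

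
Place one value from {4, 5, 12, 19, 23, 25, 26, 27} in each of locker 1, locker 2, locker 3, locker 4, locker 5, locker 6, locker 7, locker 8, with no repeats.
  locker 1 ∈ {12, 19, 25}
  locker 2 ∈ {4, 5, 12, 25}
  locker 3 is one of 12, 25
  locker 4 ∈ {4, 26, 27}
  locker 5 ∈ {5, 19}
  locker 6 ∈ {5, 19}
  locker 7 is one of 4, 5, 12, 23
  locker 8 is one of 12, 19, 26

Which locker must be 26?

locker 8

The 8 variables draw from only 8 values {4, 5, 12, 19, 23, 25, 26, 27}, so each is used; only locker 7 can be 23, hence locker 7 = 23.
Among the 7 still-open variables, 27 fits only locker 4 (and all 7 values in {4, 5, 12, 19, 25, 26, 27} must be used), so locker 4 = 27.
The 6 still-open variables together cover exactly {4, 5, 12, 19, 25, 26} — 6 values for 6 variables — and 4 appears only in locker 2's list, so locker 2 = 4.
The 5 still-open variables together cover exactly {5, 12, 19, 25, 26} — 5 values for 5 variables — and 26 appears only in locker 8's list, so locker 8 = 26.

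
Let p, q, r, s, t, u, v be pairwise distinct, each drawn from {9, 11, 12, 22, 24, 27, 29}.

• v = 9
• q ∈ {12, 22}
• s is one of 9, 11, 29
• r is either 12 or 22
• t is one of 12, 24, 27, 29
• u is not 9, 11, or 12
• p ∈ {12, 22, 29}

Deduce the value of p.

29

v must be 9 (only option left). Eliminate 9 elsewhere: s.
The 6 still-open variables together cover exactly {11, 12, 22, 24, 27, 29} — 6 values for 6 variables — and 11 appears only in s's list, so s = 11.
q and r share exactly the 2 values {12, 22}; by pigeonhole those values go to them, so strike 12, 22 from p, t, u.
So p = 29.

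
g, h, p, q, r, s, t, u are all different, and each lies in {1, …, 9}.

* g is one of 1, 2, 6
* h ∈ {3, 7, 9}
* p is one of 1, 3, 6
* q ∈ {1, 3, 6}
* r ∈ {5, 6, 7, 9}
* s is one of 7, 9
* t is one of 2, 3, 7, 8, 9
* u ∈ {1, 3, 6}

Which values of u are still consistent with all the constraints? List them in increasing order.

Among the 8 variables, 5 fits only r (and all 8 values in {1, 2, 3, 5, 6, 7, 8, 9} must be used), so r = 5.
The 7 still-open variables draw from only 7 values {1, 2, 3, 6, 7, 8, 9}, so each is used; only t can be 8, hence t = 8.
The 6 still-open variables draw from only 6 values {1, 2, 3, 6, 7, 9}, so each is used; only g can be 2, hence g = 2.
The 3 variables p, q, u are confined to {1, 3, 6}, which locks those values in; drop them from h.
No further eliminations apply; u can still be any of 1, 3, 6.

1, 3, 6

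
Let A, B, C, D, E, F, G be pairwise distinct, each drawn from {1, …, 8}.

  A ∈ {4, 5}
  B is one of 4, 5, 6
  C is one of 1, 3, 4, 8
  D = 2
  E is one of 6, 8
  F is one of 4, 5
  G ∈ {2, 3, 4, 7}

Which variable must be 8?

D must be 2 (only option left). So G can't be 2.
The 2 variables A and F are confined to {4, 5}, which locks those values in; drop them from B, C, G.
B's domain is down to {6}, so B = 6. Strike 6 from E.
So 8 goes to E.

E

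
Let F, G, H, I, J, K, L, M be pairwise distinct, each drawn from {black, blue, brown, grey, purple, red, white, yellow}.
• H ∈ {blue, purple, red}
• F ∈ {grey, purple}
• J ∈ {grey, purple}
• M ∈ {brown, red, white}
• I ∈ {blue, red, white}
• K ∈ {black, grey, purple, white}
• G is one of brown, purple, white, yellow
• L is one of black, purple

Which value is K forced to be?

white

The 8 variables together cover exactly {black, blue, brown, grey, purple, red, white, yellow} — 8 values for 8 variables — and yellow appears only in G's list, so G = yellow.
The 7 still-open variables draw from only 7 values {black, blue, brown, grey, purple, red, white}, so each is used; only M can be brown, hence M = brown.
The 2 variables F and J are confined to {grey, purple}, which locks those values in; drop them from H, K, L.
L must be black (only option left). So K can't be black.
So K = white.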